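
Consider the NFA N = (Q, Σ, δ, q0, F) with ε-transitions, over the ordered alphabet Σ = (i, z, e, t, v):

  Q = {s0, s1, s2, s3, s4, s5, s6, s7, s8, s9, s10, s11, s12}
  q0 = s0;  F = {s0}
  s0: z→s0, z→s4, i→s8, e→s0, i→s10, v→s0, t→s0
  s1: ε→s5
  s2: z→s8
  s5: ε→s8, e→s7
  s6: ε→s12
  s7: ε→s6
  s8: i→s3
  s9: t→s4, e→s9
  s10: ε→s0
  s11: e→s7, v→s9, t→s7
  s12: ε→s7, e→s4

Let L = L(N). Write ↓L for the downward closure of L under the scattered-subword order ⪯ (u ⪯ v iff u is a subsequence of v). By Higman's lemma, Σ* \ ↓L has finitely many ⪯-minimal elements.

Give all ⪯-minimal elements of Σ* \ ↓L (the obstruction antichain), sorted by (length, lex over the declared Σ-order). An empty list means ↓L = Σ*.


min(Σ*\↓L) = [].

|Q|=13, |F|=1, |δ|=22 (6 ε).
min D↑ (1 st, q0=0, F={}): 0:i→0,z→0,e→0,t→0,v→0.
L(D↑) = ∅ ⇒ ↓L = Σ*.


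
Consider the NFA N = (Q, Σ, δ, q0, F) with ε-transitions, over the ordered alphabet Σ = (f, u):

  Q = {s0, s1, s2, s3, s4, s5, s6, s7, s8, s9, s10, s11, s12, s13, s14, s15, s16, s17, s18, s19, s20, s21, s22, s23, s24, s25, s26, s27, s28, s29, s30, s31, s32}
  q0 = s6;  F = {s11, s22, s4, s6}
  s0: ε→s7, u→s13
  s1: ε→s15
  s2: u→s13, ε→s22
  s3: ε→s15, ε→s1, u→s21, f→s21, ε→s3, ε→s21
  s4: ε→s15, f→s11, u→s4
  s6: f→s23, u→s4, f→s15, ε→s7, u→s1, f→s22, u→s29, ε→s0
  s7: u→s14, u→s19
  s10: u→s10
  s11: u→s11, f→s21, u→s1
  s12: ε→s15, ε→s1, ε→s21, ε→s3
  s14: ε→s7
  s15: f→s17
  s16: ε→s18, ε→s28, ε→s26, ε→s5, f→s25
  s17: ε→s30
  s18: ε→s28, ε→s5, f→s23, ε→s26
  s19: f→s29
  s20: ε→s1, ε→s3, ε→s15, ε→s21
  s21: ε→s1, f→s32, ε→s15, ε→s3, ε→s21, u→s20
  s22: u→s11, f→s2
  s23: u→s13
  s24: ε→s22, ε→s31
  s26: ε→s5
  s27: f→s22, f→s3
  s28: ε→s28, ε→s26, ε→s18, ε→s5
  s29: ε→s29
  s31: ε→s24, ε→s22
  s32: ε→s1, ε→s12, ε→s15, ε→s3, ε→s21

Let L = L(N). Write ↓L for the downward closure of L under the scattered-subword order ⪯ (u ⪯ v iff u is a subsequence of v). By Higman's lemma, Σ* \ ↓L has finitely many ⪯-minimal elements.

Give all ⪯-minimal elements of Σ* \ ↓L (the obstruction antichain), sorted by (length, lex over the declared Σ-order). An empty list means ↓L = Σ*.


A = [fuf, uff].

|Q|=33, |F|=4, |δ|=75 (46 ε).
min D↑ (5 st, q0=0, F={4}): 0:f→1,u→2 1:f→1,u→3 2:f→3,u→2 3:f→4,u→3 4:f→4,u→4 [Hopcroft].
'fuf': |S_i|=[21, 15, 11, 9] end={s1,s12,s15,s17,s20,s21,s3,s30,s32} rej; 3/3 del acc.
'uff': |S_i|=[21, 16, 11, 9] end={s1,s12,s15,s17,s20,s21,s3,s30,s32} rej; 3/3 single-dels accept.
2 obstructions.


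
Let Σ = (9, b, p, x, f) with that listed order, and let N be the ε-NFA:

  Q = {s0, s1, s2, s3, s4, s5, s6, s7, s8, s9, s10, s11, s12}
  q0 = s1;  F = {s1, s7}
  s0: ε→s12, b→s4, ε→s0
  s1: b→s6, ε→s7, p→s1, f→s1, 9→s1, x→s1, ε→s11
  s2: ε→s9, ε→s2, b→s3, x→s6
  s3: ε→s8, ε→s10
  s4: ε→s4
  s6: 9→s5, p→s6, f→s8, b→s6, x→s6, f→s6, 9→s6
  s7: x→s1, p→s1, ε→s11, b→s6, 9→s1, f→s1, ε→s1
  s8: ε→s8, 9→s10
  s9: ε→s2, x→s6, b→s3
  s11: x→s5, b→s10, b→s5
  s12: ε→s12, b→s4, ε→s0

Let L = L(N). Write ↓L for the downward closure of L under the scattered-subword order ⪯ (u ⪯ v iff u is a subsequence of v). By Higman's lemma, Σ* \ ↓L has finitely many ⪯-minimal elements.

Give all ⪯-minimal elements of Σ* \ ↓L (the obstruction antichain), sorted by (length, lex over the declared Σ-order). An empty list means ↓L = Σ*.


|Q|=13, |F|=2, |δ|=42 (15 ε).
min D↑ (2 st, q0=0, F={1}): 0:9→0,b→1,p→0,x→0,f→0 1:9→1,b→1,p→1,x→1,f→1.
'b': N↓-sim [7, 4] end={s10,s5,s6,s8} rej; 1/1 single-dels accept.
1 words, ⪯-incomp.

Antichain: [b].


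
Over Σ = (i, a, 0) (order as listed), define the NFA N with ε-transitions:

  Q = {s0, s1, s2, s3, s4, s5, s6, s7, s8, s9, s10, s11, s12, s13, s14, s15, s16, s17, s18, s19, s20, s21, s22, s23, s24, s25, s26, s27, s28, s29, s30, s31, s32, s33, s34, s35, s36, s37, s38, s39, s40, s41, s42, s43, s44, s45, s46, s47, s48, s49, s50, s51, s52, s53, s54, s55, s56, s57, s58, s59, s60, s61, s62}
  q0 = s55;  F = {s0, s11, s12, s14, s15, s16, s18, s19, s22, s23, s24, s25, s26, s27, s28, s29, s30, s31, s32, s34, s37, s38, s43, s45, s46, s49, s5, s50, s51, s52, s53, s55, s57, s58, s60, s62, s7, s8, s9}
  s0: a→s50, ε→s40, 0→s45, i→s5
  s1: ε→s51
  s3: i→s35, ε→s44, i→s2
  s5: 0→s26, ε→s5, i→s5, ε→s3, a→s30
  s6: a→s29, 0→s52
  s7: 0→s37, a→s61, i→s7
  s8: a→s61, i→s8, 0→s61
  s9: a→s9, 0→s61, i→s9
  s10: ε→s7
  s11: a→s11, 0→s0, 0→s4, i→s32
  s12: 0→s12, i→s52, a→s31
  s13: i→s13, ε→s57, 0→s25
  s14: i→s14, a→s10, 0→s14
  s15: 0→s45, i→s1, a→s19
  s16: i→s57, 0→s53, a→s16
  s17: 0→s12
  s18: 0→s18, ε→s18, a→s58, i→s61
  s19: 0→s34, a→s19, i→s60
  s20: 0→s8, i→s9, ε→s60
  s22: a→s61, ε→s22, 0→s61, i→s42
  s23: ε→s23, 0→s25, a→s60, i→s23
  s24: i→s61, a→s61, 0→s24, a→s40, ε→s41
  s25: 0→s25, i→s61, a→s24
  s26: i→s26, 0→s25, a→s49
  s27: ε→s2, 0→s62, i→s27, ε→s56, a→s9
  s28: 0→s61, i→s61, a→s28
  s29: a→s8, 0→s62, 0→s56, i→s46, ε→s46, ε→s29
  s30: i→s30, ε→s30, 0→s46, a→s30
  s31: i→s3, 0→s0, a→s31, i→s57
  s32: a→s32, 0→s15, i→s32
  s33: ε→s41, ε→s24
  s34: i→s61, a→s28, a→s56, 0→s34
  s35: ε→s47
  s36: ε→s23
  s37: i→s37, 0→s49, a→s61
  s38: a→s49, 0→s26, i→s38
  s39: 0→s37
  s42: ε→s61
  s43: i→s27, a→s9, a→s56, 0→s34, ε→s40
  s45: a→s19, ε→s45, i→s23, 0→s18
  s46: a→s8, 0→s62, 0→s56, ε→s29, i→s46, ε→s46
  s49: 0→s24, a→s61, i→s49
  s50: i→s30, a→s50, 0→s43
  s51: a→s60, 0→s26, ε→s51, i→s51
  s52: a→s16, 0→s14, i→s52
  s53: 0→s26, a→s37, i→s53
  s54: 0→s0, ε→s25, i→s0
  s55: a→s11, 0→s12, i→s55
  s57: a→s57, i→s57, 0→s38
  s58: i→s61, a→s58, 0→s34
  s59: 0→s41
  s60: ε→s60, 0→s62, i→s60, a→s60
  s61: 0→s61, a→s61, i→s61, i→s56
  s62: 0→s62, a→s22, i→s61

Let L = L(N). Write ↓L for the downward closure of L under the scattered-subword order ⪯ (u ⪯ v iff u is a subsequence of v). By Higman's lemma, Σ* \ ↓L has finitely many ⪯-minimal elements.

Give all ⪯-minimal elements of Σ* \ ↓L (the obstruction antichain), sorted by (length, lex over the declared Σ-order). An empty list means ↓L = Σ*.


min(Σ*\↓L) = [a000i, 0i0aa, ai0a0i, a0a0a0].

|Q|=63, |F|=39, |δ|=170 (29 ε).
min D↑ (39 st, q0=0, F={31}): 0:i→0,a→1,0→2 1:i→3,a→1,0→4 2:i→5,a→6,0→2 3:i→3,a→3,0→7 4:i→8,a→9,0→10 5:i→5,a→11,0→12 6:i→13,a→6,0→4 7:i→14,a→15,0→10 8:i→8,a→16,0→17 9:i→16,a→9,0→18 10:i→19,a→15,0→20 11:i→13,a→11,0→21 12:i→12,a→22,0→12 13:i→13,a→13,0→23 14:i→14,a→24,0→17 15:i→24,a→15,0→25 16:i→16,a→16,0→26 17:i→17,a→27,0→28 18:i→29,a→30,0→25 19:i→19,a→24,0→28 20:i→31,a→32,0→20 21:i→21,a→33,0→17 22:i→22,a→31,0→33 23:i→23,a→27,0→17 24:i→24,a→24,0→34 25:i→31,a→35,0→25 26:i→26,a→36,0→34 27:i→27,a→31,0→37 28:i→31,a→37,0→28 29:i→29,a→30,0→34 30:i→30,a→30,0→31 31:i→31,a→31,0→31 32:i→31,a→32,0→25 33:i→33,a→31,0→27 34:i→31,a→38,0→34 35:i→31,a→35,0→31 36:i→36,a→31,0→31 37:i→31,a→31,0→37 38:i→31,a→31,0→31 [Hopcroft].
'a000i': |S_i|=[52, 48, 41, 26, 13, 3] end={s42,s56,s61} — reject; 5/5 deletions ∈↓L.
'0i0aa': run [52, 49, 36, 20, 12, 3] end={s40,s56,s61} ∉↓L; 5/5 del acc.
'ai0a0i': N↓-sim [52, 48, 40, 27, 15, 10, 3] end={s42,s56,s61} rej; 6/6 del acc.
'a0a0a0': N↓-sim [52, 48, 41, 24, 18, 8, 2] end={s56,s61} rej; 6/6 single-dels accept.
4 words, ⪯-incomp.


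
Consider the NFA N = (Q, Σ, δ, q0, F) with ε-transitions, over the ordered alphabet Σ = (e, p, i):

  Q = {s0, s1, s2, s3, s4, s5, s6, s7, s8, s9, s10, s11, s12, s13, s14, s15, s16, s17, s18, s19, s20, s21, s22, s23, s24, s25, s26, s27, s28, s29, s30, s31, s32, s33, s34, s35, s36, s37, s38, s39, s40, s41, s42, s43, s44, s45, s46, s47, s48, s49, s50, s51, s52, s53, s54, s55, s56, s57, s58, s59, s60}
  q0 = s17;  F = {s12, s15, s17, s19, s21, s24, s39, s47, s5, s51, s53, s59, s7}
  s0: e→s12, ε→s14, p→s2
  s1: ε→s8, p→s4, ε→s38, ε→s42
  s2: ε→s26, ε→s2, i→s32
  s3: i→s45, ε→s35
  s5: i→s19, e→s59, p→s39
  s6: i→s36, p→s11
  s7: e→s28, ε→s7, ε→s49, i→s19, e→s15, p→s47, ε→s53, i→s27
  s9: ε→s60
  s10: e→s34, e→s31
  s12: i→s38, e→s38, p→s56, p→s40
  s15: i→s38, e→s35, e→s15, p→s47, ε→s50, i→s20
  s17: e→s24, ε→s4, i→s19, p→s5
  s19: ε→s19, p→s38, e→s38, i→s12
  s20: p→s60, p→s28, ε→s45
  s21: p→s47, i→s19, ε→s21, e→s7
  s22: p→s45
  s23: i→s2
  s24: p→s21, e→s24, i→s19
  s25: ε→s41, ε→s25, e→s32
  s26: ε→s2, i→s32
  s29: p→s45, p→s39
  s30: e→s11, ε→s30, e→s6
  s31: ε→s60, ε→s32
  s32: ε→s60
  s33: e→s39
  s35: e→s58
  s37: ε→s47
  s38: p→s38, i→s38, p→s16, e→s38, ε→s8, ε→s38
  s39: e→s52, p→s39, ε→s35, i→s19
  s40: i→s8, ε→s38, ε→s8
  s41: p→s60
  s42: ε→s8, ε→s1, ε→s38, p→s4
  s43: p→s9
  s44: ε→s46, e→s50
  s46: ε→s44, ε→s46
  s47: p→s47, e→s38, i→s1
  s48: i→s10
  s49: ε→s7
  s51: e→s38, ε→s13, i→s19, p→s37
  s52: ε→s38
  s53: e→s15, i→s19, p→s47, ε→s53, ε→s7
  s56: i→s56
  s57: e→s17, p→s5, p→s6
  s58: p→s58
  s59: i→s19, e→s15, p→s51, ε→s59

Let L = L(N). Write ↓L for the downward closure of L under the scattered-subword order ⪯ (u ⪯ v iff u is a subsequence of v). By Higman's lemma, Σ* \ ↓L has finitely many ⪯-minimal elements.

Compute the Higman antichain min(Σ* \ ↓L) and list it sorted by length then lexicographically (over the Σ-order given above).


|Q|=61, |F|=13, |δ|=121 (41 ε).
min D↑ (13 st, q0=0, F={7}): 0:e→1,p→2,i→3 1:e→1,p→4,i→3 2:e→5,p→6,i→3 3:e→7,p→7,i→8 4:e→9,p→10,i→3 5:e→11,p→12,i→3 6:e→7,p→6,i→3 7:e→7,p→7,i→7 8:e→7,p→7,i→7 9:e→11,p→10,i→3 10:e→7,p→10,i→7 11:e→11,p→10,i→7 12:e→7,p→10,i→3 [Hopcroft].
'ie': |S_i|=[33, 15, 3] end={s16,s38,s8} ∉↓L; 2/2 deletions ∈↓L.
'ip': N↓-sim [33, 15, 8] end={s16,s28,s38,s4,s40,s56,s60,s8} ∉↓L; 2/2 deletions ∈↓L.
'ppe': N↓-sim [33, 31, 20, 5] end={s16,s38,s52,s58,s8} rej; 3/3 del acc.
'iii': |S_i|=[33, 15, 6, 4] end={s16,s38,s56,s8} — reject; 3/3 del acc.
'eppi': N↓-sim [33, 30, 27, 13, 7] end={s1,s16,s38,s4,s42,s56,s8} — reject; 4/4 deletions ∈↓L.
'peei': run [33, 31, 28, 15, 10] end={s1,s16,s20,s28,s38,s4,s42,s45,s60,s8} rej; 4/4 del acc.
6 obstructions.

min(Σ*\↓L) = [ie, ip, ppe, iii, eppi, peei].


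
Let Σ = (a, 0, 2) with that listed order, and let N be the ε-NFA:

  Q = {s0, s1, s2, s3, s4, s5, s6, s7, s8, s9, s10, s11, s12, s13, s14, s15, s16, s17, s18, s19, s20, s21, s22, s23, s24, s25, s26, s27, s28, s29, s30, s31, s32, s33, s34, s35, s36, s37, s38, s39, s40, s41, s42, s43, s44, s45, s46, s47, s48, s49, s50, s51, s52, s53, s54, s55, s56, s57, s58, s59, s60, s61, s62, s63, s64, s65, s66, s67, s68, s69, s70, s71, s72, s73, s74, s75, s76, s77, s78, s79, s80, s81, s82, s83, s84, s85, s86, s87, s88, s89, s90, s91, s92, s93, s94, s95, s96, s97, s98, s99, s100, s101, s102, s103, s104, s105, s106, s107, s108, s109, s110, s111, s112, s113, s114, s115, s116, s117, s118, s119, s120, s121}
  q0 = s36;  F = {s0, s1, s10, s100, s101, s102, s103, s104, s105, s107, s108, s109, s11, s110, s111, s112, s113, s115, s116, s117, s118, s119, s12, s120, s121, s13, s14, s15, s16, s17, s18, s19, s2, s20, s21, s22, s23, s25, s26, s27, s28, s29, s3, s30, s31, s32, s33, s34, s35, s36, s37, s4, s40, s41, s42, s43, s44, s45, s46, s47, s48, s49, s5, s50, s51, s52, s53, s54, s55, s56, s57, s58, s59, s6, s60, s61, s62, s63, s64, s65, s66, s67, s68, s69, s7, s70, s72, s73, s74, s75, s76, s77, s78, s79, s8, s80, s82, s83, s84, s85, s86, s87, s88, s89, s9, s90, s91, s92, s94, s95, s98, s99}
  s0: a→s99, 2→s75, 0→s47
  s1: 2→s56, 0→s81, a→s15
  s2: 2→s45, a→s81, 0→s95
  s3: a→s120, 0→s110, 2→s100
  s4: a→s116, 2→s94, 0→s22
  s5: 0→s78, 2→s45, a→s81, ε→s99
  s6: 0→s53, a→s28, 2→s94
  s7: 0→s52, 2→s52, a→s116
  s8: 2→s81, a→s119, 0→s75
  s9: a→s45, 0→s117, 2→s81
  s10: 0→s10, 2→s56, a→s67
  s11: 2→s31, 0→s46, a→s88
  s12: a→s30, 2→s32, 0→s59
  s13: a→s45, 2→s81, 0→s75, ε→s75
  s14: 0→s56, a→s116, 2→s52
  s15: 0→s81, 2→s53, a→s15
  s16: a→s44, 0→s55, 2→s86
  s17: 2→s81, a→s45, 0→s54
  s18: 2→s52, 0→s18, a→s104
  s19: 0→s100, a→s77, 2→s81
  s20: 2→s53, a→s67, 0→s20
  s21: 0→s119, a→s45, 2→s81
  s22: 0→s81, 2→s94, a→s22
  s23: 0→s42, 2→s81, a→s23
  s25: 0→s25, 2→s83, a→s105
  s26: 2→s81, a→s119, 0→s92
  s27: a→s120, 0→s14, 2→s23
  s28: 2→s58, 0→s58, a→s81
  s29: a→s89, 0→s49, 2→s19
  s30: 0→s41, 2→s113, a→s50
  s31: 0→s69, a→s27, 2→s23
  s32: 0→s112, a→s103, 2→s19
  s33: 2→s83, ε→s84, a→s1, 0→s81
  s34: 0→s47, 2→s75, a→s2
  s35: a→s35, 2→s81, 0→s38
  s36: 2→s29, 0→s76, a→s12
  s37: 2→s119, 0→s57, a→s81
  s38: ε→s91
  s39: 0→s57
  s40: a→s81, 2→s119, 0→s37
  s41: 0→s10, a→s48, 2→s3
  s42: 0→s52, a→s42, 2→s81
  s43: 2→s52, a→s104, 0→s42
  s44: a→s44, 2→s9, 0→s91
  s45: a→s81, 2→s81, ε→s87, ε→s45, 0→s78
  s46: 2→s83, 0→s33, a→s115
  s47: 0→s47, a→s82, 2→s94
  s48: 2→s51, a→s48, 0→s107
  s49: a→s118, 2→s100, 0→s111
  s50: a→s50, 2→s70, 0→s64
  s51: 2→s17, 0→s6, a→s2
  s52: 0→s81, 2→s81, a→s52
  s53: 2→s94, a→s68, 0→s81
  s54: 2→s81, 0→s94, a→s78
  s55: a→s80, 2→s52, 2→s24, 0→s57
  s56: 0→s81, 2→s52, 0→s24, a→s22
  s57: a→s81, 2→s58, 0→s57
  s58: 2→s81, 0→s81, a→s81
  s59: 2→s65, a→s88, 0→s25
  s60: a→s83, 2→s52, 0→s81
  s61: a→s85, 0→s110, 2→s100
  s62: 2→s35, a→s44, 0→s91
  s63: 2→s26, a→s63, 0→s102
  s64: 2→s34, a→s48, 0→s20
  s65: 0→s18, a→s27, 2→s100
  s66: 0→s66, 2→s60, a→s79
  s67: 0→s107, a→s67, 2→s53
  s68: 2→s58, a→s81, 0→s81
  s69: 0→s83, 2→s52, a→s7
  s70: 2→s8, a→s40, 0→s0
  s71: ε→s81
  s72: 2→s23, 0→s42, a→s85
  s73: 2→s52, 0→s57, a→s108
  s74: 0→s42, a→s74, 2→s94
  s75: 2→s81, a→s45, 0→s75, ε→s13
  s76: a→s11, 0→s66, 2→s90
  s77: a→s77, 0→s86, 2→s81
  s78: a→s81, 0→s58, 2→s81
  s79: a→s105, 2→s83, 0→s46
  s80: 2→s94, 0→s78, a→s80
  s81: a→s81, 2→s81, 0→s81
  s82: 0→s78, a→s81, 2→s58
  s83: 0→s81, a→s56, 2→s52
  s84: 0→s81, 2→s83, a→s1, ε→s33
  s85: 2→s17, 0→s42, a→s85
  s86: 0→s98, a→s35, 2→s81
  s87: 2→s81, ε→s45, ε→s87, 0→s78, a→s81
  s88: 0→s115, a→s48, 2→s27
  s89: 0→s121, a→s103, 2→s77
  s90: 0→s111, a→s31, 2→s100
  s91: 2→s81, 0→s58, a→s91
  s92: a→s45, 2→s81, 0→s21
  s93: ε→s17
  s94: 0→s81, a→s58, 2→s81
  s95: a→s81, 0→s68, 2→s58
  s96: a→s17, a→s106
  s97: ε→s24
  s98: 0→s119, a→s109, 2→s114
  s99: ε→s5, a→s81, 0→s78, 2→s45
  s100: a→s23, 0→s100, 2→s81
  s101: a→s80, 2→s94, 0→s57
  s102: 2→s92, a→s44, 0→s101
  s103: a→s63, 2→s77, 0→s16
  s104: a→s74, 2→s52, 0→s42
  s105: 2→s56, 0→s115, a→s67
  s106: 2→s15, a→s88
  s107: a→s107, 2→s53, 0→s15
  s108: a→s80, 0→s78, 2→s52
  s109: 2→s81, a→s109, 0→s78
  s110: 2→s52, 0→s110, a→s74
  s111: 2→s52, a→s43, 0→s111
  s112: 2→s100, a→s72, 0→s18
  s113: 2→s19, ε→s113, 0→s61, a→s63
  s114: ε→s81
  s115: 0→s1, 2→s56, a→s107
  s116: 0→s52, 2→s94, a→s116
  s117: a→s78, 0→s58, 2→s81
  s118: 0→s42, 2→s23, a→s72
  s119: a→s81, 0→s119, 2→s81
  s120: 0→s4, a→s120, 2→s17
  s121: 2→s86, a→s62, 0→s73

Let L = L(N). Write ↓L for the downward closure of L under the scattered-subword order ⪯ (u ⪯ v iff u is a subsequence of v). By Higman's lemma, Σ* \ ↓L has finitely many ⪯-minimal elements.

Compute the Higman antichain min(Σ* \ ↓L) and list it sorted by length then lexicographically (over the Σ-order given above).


Antichain: [222, 0020, 0a000, 20a02, aaa2aa, 2a000a].

|Q|=122, |F|=112, |δ|=362 (16 ε).
min D↑ (109 st, q0=0, F={30}): 0:a→1,0→2,2→3 1:a→4,0→5,2→6 2:a→7,0→8,2→9 3:a→10,0→11,2→12 4:a→13,0→14,2→15 5:a→16,0→17,2→18 6:a→19,0→20,2→12 7:a→16,0→21,2→22 8:a→23,0→8,2→24 9:a→22,0→25,2→26 10:a→19,0→27,2→28 11:a→29,0→25,2→26 12:a→28,0→26,2→30 13:a→13,0→31,2→32 14:a→33,0→34,2→35 15:a→36,0→37,2→12 16:a→33,0→38,2→39 17:a→40,0→17,2→41 18:a→39,0→42,2→26 19:a→36,0→43,2→28 20:a→44,0→42,2→26 21:a→38,0→45,2→41 22:a→39,0→46,2→47 23:a→40,0→21,2→41 24:a→41,0→30,2→48 25:a→49,0→25,2→48 26:a→47,0→26,2→30 27:a→50,0→51,2→52 28:a→28,0→52,2→30 29:a→44,0→53,2→47 30:a→30,0→30,2→30 31:a→33,0→54,2→55 32:a→56,0→57,2→58 33:a→33,0→59,2→60 34:a→61,0→34,2→62 35:a→63,0→64,2→26 36:a→36,0→65,2→66 37:a→67,0→64,2→26 38:a→59,0→68,2→62 39:a→63,0→69,2→47 40:a→61,0→38,2→62 41:a→62,0→30,2→48 42:a→70,0→42,2→48 43:a→71,0→72,2→52 44:a→67,0→53,2→47 45:a→68,0→30,2→41 46:a→73,0→41,2→48 47:a→47,0→53,2→30 48:a→48,0→30,2→30 49:a→70,0→53,2→48 50:a→71,0→74,2→75 51:a→76,0→77,2→48 52:a→75,0→78,2→30 53:a→53,0→48,2→30 54:a→61,0→54,2→79 55:a→80,0→81,2→82 56:a→30,0→83,2→84 57:a→85,0→81,2→82 58:a→84,0→82,2→30 59:a→59,0→86,2→79 60:a→80,0→87,2→88 61:a→61,0→59,2→79 62:a→89,0→30,2→48 63:a→63,0→90,2→88 64:a→91,0→64,2→48 65:a→71,0→92,2→93 66:a→84,0→93,2→30 67:a→67,0→53,2→88 68:a→86,0→30,2→62 69:a→94,0→62,2→48 70:a→91,0→53,2→48 71:a→71,0→74,2→95 72:a→96,0→77,2→48 73:a→94,0→48,2→48 74:a→74,0→97,2→30 75:a→75,0→74,2→30 76:a→96,0→98,2→48 77:a→30,0→77,2→97 78:a→99,0→84,2→30 79:a→100,0→30,2→101 80:a→30,0→102,2→103 81:a→104,0→81,2→101 82:a→103,0→82,2→30 83:a→30,0→77,2→84 84:a→30,0→84,2→30 85:a→30,0→98,2→103 86:a→86,0→30,2→79 87:a→105,0→79,2→101 88:a→103,0→106,2→30 89:a→89,0→30,2→101 90:a→94,0→89,2→101 91:a→91,0→53,2→101 92:a→96,0→77,2→101 93:a→103,0→107,2→30 94:a→94,0→48,2→101 95:a→103,0→108,2→30 96:a→96,0→98,2→101 97:a→30,0→30,2→30 98:a→30,0→97,2→30 99:a→99,0→98,2→30 100:a→30,0→30,2→97 101:a→97,0→30,2→30 102:a→30,0→100,2→97 103:a→30,0→98,2→30 104:a→30,0→98,2→97 105:a→30,0→97,2→97 106:a→98,0→101,2→30 107:a→103,0→84,2→30 108:a→98,0→97,2→30 (ε-aug+det+¬).
'222': |S_i|=[116, 91, 31, 2] end={s114,s81} rej; 3/3 del acc.
'0020': N↓-sim [116, 100, 64, 12, 2] end={s24,s81} — reject; 4/4 deletions ∈↓L.
'0a000': |S_i|=[116, 100, 62, 31, 14, 2] end={s24,s81} ∉↓L; 5/5 deletions ∈↓L.
'20a02': run [116, 91, 69, 37, 11, 1] end={s81} — reject; 5/5 single-dels accept.
'aaa2aa': |S_i|=[116, 108, 88, 63, 35, 16, 1] end={s81} — reject; 6/6 del acc.
'2a000a': N↓-sim [116, 91, 66, 44, 26, 6, 1] end={s81} ∉↓L; 6/6 single-dels accept.
6 obstructions.


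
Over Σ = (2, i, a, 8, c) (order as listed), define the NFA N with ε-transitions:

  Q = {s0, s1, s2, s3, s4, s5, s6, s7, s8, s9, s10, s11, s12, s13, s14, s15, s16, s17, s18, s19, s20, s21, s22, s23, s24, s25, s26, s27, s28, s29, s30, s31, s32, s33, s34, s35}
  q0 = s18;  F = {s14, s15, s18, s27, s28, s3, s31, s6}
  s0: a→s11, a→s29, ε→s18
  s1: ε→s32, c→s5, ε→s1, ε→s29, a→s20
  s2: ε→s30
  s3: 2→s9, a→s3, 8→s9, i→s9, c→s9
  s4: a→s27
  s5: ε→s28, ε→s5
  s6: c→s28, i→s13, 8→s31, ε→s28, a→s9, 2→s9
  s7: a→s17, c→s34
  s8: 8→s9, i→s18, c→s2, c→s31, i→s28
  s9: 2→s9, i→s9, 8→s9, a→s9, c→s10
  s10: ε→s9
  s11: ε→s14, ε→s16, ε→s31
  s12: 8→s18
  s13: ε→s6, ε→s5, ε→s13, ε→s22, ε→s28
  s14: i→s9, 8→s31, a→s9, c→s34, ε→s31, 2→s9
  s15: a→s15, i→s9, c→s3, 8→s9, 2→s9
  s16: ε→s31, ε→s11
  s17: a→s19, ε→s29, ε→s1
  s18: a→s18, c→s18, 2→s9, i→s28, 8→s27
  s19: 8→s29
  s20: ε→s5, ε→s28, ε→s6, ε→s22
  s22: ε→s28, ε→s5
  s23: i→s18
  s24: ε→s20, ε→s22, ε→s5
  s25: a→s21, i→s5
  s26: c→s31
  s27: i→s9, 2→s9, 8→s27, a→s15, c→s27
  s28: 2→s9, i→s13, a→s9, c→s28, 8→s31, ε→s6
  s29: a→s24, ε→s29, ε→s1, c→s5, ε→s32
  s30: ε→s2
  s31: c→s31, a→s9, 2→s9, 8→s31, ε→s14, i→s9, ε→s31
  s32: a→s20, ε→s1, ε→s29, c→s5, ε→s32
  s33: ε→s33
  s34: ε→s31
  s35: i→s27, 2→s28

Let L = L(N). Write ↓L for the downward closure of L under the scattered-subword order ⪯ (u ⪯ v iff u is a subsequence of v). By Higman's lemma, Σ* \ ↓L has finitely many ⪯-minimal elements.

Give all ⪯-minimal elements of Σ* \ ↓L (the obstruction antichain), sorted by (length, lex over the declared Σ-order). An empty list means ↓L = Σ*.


A = [2, ia, 8i, 8a8, 8acc].

|Q|=36, |F|=8, |δ|=113 (43 ε).
min D↑ (7 st, q0=0, F={1}): 0:2→1,i→2,a→0,8→3,c→0 1:2→1,i→1,a→1,8→1,c→1 2:2→1,i→2,a→1,8→4,c→2 3:2→1,i→1,a→5,8→3,c→3 4:2→1,i→1,a→1,8→4,c→4 5:2→1,i→1,a→5,8→1,c→6 6:2→1,i→1,a→6,8→1,c→1 [Hopcroft].
'2': run [14, 2] end={s10,s9} ∉↓L; 1/1 deletions ∈↓L.
'ia': N↓-sim [14, 10, 2] end={s10,s9} ∉↓L; 2/2 del acc.
'8i': N↓-sim [14, 8, 2] end={s10,s9} ∉↓L; 2/2 single-dels accept.
'8a8': run [14, 8, 4, 2] end={s10,s9} ∉↓L; 3/3 del acc.
'8acc': run [14, 8, 4, 3, 2] end={s10,s9} — reject; 4/4 single-dels accept.
5 obstructions.


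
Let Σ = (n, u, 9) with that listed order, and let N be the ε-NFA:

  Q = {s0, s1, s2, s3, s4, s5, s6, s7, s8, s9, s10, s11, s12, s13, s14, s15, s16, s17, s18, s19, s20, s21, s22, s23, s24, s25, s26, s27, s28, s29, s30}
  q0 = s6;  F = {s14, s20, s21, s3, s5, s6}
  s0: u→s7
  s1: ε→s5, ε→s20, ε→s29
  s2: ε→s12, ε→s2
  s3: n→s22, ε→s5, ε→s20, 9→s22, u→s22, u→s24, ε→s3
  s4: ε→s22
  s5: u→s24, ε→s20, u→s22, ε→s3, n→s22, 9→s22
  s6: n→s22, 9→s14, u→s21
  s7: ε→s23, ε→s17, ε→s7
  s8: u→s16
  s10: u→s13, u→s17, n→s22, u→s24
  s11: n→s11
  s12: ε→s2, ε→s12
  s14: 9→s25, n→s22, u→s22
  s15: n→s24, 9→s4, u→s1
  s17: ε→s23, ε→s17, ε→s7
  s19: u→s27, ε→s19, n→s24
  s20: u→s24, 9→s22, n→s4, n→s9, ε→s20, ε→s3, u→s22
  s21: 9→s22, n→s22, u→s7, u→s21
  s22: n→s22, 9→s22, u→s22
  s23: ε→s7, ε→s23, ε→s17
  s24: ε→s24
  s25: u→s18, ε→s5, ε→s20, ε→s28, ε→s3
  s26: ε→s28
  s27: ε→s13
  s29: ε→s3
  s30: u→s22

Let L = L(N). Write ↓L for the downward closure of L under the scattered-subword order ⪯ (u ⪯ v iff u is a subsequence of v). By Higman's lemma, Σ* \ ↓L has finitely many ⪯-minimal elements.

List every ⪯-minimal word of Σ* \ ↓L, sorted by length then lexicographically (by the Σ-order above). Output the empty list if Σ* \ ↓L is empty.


Antichain: [n, u9, 9u, 999].

|Q|=31, |F|=6, |δ|=73 (33 ε).
min D↑ (5 st, q0=0, F={1}): 0:n→1,u→2,9→3 1:n→1,u→1,9→1 2:n→1,u→2,9→1 3:n→1,u→1,9→4 4:n→1,u→1,9→1 [Hopcroft].
'n': run [16, 3] end={s22,s4,s9} ∉↓L; 1/1 del acc.
'u9': N↓-sim [16, 7, 1] end={s22} ∉↓L; 2/2 single-dels accept.
'9u': run [16, 11, 3] end={s18,s22,s24} ∉↓L; 2/2 single-dels accept.
'999': N↓-sim [16, 11, 10, 1] end={s22} rej; 3/3 single-dels accept.
4 obstructions.


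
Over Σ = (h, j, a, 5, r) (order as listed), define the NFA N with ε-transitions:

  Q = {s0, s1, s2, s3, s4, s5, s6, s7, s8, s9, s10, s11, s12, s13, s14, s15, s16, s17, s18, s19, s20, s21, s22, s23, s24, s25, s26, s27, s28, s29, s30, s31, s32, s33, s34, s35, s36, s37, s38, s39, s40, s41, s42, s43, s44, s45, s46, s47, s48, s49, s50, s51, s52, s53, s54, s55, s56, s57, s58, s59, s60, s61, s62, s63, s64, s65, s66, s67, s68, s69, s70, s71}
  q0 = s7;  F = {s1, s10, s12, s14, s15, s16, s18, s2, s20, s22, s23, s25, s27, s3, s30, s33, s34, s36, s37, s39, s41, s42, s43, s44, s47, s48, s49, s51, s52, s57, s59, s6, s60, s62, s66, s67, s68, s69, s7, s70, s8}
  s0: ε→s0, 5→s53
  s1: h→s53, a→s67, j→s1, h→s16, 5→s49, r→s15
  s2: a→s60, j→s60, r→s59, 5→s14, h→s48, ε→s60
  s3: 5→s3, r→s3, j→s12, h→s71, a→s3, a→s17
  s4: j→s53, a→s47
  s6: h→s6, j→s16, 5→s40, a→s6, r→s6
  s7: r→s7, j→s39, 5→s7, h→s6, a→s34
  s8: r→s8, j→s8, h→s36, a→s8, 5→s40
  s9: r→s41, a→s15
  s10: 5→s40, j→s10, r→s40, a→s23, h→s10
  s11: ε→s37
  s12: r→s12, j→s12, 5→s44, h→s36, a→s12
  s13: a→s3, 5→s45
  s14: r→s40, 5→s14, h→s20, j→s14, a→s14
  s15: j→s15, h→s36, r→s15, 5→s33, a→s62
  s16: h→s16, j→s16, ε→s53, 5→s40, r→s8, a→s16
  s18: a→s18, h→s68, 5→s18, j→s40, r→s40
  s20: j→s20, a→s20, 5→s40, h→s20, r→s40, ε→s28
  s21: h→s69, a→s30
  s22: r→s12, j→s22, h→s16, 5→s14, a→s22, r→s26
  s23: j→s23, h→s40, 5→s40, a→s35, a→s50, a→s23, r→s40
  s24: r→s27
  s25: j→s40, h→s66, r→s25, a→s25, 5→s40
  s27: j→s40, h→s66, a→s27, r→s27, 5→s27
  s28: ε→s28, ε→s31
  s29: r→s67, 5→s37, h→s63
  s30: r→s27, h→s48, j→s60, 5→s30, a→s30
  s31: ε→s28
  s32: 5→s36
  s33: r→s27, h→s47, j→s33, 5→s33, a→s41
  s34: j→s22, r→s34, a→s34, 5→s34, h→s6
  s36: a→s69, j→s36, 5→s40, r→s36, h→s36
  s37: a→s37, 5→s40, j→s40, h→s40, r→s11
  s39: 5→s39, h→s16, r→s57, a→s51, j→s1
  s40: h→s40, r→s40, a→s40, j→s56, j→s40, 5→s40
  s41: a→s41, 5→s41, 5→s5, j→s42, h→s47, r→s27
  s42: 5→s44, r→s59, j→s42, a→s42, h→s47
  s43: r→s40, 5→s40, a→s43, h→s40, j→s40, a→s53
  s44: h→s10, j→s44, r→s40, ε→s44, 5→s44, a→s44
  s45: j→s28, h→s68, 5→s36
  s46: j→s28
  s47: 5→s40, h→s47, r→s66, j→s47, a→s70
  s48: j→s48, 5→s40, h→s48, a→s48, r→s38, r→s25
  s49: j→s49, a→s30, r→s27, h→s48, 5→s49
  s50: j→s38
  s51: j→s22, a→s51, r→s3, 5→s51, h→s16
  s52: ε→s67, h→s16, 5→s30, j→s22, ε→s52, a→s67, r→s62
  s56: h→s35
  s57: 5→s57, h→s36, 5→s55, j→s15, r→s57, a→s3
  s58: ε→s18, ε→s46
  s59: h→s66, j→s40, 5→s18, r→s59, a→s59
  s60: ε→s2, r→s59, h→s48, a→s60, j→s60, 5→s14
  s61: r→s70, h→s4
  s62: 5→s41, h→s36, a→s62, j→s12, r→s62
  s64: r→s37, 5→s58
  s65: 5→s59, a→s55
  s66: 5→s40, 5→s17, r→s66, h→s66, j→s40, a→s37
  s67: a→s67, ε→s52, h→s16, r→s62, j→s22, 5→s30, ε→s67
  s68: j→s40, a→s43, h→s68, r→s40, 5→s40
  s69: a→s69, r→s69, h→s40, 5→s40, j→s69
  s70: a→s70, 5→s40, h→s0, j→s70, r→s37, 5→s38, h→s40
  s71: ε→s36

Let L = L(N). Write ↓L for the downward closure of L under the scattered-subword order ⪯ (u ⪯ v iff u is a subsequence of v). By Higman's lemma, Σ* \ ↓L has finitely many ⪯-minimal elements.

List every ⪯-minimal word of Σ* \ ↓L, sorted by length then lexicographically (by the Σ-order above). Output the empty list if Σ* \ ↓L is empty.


min(Σ*\↓L) = [h5, aj5r, jj5rj, jrhah].

|Q|=72, |F|=41, |δ|=266 (17 ε).
min D↑ (40 st, q0=0, F={5}): 0:h→1,j→2,a→3,5→0,r→0 1:h→1,j→4,a→1,5→5,r→1 2:h→4,j→6,a→7,5→2,r→8 3:h→1,j→9,a→3,5→3,r→3 4:h→4,j→4,a→4,5→5,r→10 5:h→5,j→5,a→5,5→5,r→5 6:h→4,j→6,a→11,5→12,r→13 7:h→4,j→9,a→7,5→7,r→14 8:h→15,j→13,a→14,5→8,r→8 9:h→4,j→9,a→9,5→16,r→17 10:h→15,j→10,a→10,5→5,r→10 11:h→4,j→9,a→11,5→18,r→19 12:h→20,j→12,a→18,5→12,r→21 13:h→15,j→13,a→19,5→22,r→13 14:h→15,j→17,a→14,5→14,r→14 15:h→15,j→15,a→23,5→5,r→15 16:h→24,j→16,a→16,5→16,r→5 17:h→15,j→17,a→17,5→25,r→17 18:h→20,j→26,a→18,5→18,r→21 19:h→15,j→17,a→19,5→27,r→19 20:h→20,j→20,a→20,5→5,r→28 21:h→29,j→5,a→21,5→21,r→21 22:h→30,j→22,a→27,5→22,r→21 23:h→5,j→23,a→23,5→5,r→23 24:h→24,j→24,a→24,5→5,r→5 25:h→31,j→25,a→25,5→25,r→5 26:h→20,j→26,a→26,5→16,r→32 27:h→30,j→33,a→27,5→27,r→21 28:h→29,j→5,a→28,5→5,r→28 29:h→29,j→5,a→34,5→5,r→29 30:h→30,j→30,a→35,5→5,r→29 31:h→31,j→31,a→36,5→5,r→5 32:h→29,j→5,a→32,5→37,r→32 33:h→30,j→33,a→33,5→25,r→32 34:h→5,j→5,a→34,5→5,r→34 35:h→5,j→35,a→35,5→5,r→34 36:h→5,j→36,a→36,5→5,r→5 37:h→38,j→5,a→37,5→37,r→5 38:h→38,j→5,a→39,5→5,r→5 39:h→5,j→5,a→39,5→5,r→5.
'h5': run [56, 28, 6] end={s17,s35,s38,s40,s53,s56} rej; 2/2 single-dels accept.
'aj5r': |S_i|=[56, 48, 36, 17, 3] end={s35,s40,s56} rej; 4/4 del acc.
'jj5rj': |S_i|=[56, 53, 47, 35, 15, 3] end={s35,s40,s56} rej; 5/5 single-dels accept.
'jrhah': |S_i|=[56, 53, 37, 20, 13, 5] end={s0,s35,s40,s53,s56} rej; 5/5 deletions ∈↓L.
4 obstructions.


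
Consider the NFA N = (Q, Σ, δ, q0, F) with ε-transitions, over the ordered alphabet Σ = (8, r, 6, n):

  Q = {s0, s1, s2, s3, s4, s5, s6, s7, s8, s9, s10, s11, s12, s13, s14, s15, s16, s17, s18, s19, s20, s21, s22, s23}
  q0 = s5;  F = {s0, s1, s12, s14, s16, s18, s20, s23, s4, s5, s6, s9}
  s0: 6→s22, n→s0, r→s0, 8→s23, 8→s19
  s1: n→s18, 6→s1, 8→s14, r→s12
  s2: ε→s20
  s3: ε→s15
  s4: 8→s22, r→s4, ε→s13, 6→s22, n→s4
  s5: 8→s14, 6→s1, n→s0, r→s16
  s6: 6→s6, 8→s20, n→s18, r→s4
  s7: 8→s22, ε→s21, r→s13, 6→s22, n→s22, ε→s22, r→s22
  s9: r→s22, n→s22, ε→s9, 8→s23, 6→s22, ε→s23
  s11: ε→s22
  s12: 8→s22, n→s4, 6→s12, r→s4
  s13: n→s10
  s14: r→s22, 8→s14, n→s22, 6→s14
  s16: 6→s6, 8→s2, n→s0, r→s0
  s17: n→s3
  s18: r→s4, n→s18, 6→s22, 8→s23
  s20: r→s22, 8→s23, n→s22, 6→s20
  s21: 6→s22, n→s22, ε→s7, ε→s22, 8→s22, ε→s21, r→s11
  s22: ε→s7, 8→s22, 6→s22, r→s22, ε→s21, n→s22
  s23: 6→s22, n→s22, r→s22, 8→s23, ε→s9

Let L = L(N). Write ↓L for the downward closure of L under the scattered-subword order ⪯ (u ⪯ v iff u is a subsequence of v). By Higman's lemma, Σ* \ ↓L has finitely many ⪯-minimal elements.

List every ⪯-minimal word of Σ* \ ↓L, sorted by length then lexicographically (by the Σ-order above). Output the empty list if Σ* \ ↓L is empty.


A = [8r, 8n, n6, rr6, 6r8, r886].

|Q|=24, |F|=12, |δ|=78 (14 ε).
min D↑ (12 st, q0=0, F={5}): 0:8→1,r→2,6→3,n→4 1:8→1,r→5,6→1,n→5 2:8→6,r→4,6→7,n→4 3:8→1,r→8,6→3,n→9 4:8→10,r→4,6→5,n→4 5:8→5,r→5,6→5,n→5 6:8→10,r→5,6→6,n→5 7:8→6,r→11,6→7,n→9 8:8→5,r→11,6→8,n→11 9:8→10,r→11,6→5,n→9 10:8→10,r→5,6→5,n→5 11:8→5,r→11,6→5,n→11 (ε-aug+det+¬).
'8r': |S_i|=[20, 12, 6] end={s10,s11,s13,s21,s22,s7} ∉↓L; 2/2 deletions ∈↓L.
'8n': |S_i|=[20, 12, 6] end={s10,s11,s13,s21,s22,s7} — reject; 2/2 del acc.
'n6': N↓-sim [20, 12, 6] end={s10,s11,s13,s21,s22,s7} ∉↓L; 2/2 single-dels accept.
'rr6': N↓-sim [20, 17, 11, 6] end={s10,s11,s13,s21,s22,s7} — reject; 3/3 single-dels accept.
'6r8': |S_i|=[20, 15, 8, 6] end={s10,s11,s13,s21,s22,s7} ∉↓L; 3/3 deletions ∈↓L.
'r886': run [20, 17, 11, 8, 6] end={s10,s11,s13,s21,s22,s7} ∉↓L; 4/4 deletions ∈↓L.
6 minimals (antichain).


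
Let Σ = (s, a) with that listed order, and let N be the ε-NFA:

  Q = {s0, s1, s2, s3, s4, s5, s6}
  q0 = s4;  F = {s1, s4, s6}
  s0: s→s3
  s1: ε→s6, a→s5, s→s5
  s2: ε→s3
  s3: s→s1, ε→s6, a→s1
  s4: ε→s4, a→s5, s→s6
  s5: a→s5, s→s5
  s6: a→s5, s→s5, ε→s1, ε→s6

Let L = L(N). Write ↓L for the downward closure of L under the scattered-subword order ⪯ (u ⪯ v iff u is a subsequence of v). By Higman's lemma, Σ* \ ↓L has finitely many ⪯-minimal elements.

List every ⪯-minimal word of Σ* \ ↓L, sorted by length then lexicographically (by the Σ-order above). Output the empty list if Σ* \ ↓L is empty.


min(Σ*\↓L) = [a, ss].

|Q|=7, |F|=3, |δ|=17 (6 ε).
min D↑ (3 st, q0=0, F={2}): 0:s→1,a→2 1:s→2,a→2 2:s→2,a→2 [Hopcroft].
'a': N↓-sim [4, 1] end={s5} ∉↓L; 1/1 del acc.
'ss': N↓-sim [4, 3, 1] end={s5} — reject; 2/2 single-dels accept.
2 minimals (antichain).


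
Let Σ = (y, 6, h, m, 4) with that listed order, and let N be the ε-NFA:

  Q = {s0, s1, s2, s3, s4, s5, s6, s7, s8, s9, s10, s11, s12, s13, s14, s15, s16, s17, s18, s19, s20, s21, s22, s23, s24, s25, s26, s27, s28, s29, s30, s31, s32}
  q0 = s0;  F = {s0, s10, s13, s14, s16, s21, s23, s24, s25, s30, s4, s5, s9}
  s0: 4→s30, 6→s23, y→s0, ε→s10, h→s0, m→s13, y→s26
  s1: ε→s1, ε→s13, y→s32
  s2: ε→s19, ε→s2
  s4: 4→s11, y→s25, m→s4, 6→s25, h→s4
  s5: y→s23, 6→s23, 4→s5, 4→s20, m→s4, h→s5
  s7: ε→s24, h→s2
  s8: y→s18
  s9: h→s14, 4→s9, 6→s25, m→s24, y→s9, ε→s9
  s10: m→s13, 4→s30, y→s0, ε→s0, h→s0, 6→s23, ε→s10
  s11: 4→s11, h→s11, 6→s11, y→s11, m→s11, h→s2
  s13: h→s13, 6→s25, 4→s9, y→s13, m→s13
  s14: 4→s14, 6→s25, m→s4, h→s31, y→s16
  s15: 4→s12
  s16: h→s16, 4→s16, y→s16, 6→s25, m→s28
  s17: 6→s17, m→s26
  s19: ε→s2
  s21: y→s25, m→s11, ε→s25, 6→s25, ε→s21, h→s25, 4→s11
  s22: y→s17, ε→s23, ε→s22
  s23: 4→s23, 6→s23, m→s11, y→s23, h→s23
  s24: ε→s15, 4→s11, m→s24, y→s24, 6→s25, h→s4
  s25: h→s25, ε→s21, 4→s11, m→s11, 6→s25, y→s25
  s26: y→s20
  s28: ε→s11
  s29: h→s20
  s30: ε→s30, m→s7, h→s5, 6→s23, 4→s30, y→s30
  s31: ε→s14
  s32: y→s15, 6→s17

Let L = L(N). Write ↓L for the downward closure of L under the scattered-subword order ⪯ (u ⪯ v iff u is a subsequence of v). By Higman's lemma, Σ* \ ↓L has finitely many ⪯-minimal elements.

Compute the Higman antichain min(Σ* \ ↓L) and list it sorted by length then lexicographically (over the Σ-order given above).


A = [6m, m64, 4m4, 4hym].

|Q|=33, |F|=13, |δ|=103 (19 ε).
min D↑ (12 st, q0=0, F={4}): 0:y→0,6→1,h→0,m→2,4→3 1:y→1,6→1,h→1,m→4,4→1 2:y→2,6→5,h→2,m→2,4→6 3:y→3,6→1,h→7,m→8,4→3 4:y→4,6→4,h→4,m→4,4→4 5:y→5,6→5,h→5,m→4,4→4 6:y→6,6→5,h→9,m→8,4→6 7:y→1,6→1,h→7,m→10,4→7 8:y→8,6→5,h→10,m→8,4→4 9:y→11,6→5,h→9,m→10,4→9 10:y→5,6→5,h→10,m→10,4→4 11:y→11,6→5,h→11,m→4,4→11.
'6m': N↓-sim [23, 6, 3] end={s11,s19,s2} rej; 2/2 deletions ∈↓L.
'm64': N↓-sim [23, 16, 5, 3] end={s11,s19,s2} — reject; 3/3 del acc.
'4m4': |S_i|=[23, 19, 11, 4] end={s11,s12,s19,s2} — reject; 3/3 del acc.
'4hym': run [23, 19, 13, 8, 4] end={s11,s19,s2,s28} — reject; 4/4 del acc.
4 obstructions.


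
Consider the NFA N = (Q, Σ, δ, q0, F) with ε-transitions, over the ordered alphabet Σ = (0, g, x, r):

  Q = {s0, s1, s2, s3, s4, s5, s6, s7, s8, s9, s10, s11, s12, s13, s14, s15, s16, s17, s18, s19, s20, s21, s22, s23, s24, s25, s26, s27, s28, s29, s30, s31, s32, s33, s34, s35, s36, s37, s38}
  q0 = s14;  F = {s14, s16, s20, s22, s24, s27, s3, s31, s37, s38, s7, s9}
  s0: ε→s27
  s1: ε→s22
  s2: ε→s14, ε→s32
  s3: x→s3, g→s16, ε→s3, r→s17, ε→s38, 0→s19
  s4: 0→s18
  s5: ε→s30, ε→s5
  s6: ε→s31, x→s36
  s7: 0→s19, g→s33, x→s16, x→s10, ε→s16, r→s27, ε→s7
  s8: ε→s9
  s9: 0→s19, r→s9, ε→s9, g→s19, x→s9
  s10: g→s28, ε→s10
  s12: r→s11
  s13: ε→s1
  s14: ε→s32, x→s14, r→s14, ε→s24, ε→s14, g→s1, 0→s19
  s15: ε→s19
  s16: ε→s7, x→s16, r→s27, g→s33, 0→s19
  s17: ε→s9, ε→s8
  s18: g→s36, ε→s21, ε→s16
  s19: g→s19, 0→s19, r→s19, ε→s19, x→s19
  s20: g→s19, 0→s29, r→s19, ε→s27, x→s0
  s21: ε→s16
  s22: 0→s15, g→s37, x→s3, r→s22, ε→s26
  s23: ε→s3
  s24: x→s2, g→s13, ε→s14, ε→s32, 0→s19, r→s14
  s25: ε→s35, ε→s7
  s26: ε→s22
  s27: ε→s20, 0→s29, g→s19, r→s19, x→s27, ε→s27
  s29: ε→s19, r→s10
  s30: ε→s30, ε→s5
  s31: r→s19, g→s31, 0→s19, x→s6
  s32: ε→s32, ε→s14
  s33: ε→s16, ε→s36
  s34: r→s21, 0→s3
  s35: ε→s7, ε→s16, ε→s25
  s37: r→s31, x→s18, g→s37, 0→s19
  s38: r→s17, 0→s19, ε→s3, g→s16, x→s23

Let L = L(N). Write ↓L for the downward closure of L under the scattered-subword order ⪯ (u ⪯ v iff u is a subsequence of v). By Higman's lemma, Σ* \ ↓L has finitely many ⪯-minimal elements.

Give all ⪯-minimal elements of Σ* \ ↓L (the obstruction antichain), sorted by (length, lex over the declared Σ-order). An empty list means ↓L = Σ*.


Antichain: [0, ggrr, gxrg].

|Q|=39, |F|=12, |δ|=108 (47 ε).
min D↑ (9 st, q0=0, F={1}): 0:0→1,g→2,x→0,r→0 1:0→1,g→1,x→1,r→1 2:0→1,g→3,x→4,r→2 3:0→1,g→3,x→5,r→6 4:0→1,g→5,x→4,r→7 5:0→1,g→5,x→5,r→8 6:0→1,g→6,x→6,r→1 7:0→1,g→1,x→7,r→7 8:0→1,g→1,x→8,r→1 (ε-aug+det+¬).
'0': run [31, 5] end={s10,s15,s19,s28,s29} rej; 1/1 deletions ∈↓L.
'ggrr': |S_i|=[31, 27, 16, 10, 3] end={s10,s19,s28} ∉↓L; 4/4 single-dels accept.
'gxrg': run [31, 27, 21, 10, 2] end={s19,s28} ∉↓L; 4/4 deletions ∈↓L.
3 obstructions.


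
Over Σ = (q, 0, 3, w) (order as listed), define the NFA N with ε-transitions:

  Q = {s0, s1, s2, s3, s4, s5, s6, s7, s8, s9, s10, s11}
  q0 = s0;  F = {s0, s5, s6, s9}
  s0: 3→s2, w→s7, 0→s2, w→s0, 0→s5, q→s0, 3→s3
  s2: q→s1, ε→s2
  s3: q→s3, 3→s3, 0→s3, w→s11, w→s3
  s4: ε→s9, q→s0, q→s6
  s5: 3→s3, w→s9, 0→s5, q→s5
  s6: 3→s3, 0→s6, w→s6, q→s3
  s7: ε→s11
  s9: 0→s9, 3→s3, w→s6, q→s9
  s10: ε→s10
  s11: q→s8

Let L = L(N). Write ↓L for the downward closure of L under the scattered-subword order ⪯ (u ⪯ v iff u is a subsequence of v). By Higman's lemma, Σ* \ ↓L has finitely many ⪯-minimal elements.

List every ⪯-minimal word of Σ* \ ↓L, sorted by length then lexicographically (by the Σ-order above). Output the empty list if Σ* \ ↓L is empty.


A = [3, 0wwq].

|Q|=12, |F|=4, |δ|=32 (4 ε).
min D↑ (5 st, q0=0, F={2}): 0:q→0,0→1,3→2,w→0 1:q→1,0→1,3→2,w→3 2:q→2,0→2,3→2,w→2 3:q→3,0→3,3→2,w→4 4:q→2,0→4,3→2,w→4.
'3': run [10, 5] end={s1,s11,s2,s3,s8} — reject; 1/1 single-dels accept.
'0wwq': N↓-sim [10, 8, 5, 4, 3] end={s11,s3,s8} — reject; 4/4 single-dels accept.
2 minimals (antichain).


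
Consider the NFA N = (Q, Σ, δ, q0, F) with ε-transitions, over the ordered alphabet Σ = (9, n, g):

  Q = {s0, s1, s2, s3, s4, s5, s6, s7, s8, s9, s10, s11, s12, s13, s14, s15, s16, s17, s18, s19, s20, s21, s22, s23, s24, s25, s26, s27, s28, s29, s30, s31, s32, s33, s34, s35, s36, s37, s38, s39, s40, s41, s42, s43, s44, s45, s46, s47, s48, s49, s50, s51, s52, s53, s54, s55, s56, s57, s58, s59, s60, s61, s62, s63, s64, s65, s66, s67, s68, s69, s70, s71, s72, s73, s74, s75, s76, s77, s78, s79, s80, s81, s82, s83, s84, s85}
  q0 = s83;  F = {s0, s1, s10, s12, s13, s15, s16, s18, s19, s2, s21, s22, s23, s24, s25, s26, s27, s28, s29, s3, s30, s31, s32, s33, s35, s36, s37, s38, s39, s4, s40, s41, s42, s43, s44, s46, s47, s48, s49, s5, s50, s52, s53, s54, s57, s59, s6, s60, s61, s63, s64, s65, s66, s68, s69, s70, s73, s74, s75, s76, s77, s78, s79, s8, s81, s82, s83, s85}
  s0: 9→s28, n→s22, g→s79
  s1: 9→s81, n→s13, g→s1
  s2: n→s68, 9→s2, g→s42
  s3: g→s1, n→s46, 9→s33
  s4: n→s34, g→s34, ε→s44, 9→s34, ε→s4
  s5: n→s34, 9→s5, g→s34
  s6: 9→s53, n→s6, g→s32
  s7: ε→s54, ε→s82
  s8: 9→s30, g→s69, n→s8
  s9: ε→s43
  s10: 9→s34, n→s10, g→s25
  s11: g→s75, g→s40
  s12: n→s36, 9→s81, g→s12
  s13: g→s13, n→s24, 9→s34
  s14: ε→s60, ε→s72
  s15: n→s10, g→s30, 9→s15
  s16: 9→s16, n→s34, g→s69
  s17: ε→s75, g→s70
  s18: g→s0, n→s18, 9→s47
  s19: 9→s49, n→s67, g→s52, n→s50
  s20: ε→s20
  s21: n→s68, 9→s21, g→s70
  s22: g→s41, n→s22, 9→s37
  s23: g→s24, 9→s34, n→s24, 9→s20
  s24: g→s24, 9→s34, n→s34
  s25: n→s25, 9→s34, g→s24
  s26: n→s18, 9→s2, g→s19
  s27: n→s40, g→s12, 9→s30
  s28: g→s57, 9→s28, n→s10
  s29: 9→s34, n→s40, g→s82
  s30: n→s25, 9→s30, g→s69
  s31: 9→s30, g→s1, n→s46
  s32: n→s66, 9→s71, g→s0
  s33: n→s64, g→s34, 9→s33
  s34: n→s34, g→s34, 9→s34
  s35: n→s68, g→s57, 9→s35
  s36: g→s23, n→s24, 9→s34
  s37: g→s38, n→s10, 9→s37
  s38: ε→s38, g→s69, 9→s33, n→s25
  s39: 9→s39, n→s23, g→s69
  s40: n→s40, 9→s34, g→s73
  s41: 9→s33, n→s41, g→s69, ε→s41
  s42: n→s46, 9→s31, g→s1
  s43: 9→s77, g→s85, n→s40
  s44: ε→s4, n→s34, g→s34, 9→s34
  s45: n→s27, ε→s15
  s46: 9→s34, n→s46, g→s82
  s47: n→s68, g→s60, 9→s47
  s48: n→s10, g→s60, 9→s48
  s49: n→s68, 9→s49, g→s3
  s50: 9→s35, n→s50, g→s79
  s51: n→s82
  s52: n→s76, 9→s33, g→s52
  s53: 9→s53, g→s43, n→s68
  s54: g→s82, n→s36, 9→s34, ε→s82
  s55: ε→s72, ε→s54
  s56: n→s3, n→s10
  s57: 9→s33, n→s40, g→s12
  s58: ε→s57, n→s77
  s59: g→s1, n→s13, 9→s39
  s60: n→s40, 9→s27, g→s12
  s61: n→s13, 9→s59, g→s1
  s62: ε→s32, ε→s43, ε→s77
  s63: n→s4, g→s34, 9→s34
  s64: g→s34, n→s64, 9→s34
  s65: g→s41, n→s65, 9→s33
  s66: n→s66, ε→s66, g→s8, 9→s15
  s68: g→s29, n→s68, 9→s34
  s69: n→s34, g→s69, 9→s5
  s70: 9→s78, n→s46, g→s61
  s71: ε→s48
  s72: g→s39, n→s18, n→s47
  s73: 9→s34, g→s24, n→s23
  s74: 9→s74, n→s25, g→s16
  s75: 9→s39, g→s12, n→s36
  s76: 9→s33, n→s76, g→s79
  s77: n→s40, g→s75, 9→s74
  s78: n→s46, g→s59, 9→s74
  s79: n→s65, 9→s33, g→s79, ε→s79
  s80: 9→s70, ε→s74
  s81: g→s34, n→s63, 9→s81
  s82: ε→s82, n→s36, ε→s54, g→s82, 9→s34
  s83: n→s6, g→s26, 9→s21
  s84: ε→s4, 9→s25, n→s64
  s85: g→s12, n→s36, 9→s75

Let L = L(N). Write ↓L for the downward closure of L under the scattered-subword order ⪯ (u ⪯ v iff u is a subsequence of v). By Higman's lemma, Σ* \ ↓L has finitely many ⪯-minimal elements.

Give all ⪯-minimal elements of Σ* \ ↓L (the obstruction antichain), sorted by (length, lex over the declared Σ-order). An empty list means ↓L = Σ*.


Antichain: [9n9, ggg9g, 9g99gn, 9ggnnn, ngnggn].

|Q|=86, |F|=68, |δ|=250 (27 ε).
min D↑ (67 st, q0=0, F={11}): 0:9→1,n→2,g→3 1:9→1,n→4,g→5 2:9→6,n→2,g→7 3:9→8,n→9,g→10 4:9→11,n→4,g→12 5:9→13,n→14,g→15 6:9→6,n→4,g→16 7:9→17,n→18,g→19 8:9→8,n→4,g→20 9:9→21,n→9,g→19 10:9→22,n→23,g→24 11:9→11,n→11,g→11 12:9→11,n→25,g→26 13:9→27,n→14,g→28 14:9→11,n→14,g→26 15:9→28,n→29,g→30 16:9→31,n→25,g→32 17:9→17,n→33,g→34 18:9→35,n→18,g→36 19:9→37,n→38,g→39 20:9→40,n→14,g→30 21:9→21,n→4,g→34 22:9→22,n→4,g→41 23:9→42,n→23,g→39 24:9→43,n→44,g→24 25:9→11,n→25,g→45 26:9→11,n→46,g→26 27:9→27,n→47,g→48 28:9→49,n→29,g→30 29:9→11,n→50,g→29 30:9→51,n→29,g→30 31:9→27,n→25,g→52 32:9→52,n→46,g→53 33:9→11,n→33,g→47 34:9→54,n→25,g→53 35:9→35,n→33,g→55 36:9→55,n→36,g→56 37:9→37,n→33,g→57 38:9→58,n→38,g→59 39:9→43,n→60,g→39 40:9→55,n→14,g→30 41:9→43,n→14,g→30 42:9→42,n→4,g→57 43:9→43,n→61,g→11 44:9→43,n→44,g→39 45:9→11,n→62,g→50 46:9→11,n→50,g→62 47:9→11,n→47,g→50 48:9→48,n→11,g→56 49:9→49,n→62,g→56 50:9→11,n→11,g→50 51:9→51,n→63,g→11 52:9→49,n→46,g→53 53:9→51,n→46,g→53 54:9→55,n→25,g→53 55:9→55,n→47,g→56 56:9→64,n→11,g→56 57:9→43,n→25,g→53 58:9→58,n→33,g→65 59:9→43,n→59,g→56 60:9→43,n→60,g→59 61:9→11,n→61,g→11 62:9→11,n→50,g→50 63:9→11,n→66,g→11 64:9→64,n→11,g→11 65:9→43,n→47,g→56 66:9→11,n→11,g→11 [Hopcroft].
'9n9': run [72, 55, 19, 2] end={s20,s34} — reject; 3/3 single-dels accept.
'ggg9g': run [72, 68, 54, 31, 9, 1] end={s34} ∉↓L; 5/5 del acc.
'9g99gn': |S_i|=[72, 55, 42, 32, 17, 5, 1] end={s34} — reject; 6/6 del acc.
'9ggnnn': run [72, 55, 42, 23, 9, 4, 1] end={s34} ∉↓L; 6/6 del acc.
'ngnggn': N↓-sim [72, 57, 47, 25, 14, 4, 1] end={s34} ∉↓L; 6/6 single-dels accept.
5 words, ⪯-incomp.
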